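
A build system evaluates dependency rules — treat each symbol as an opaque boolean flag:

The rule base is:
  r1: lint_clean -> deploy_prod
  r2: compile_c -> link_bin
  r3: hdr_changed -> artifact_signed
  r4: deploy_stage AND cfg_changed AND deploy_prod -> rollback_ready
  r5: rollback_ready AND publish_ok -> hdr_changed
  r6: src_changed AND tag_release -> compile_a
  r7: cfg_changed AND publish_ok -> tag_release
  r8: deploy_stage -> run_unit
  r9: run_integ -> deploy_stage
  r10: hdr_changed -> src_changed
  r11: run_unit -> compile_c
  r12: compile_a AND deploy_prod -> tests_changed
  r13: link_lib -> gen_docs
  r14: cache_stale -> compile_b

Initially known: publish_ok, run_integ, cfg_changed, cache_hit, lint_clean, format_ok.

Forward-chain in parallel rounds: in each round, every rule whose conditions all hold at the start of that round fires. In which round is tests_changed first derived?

Round 1: r1 [lint_clean -> deploy_prod]; r7 [cfg_changed AND publish_ok -> tag_release]; r9 [run_integ -> deploy_stage]. New: deploy_prod, tag_release, deploy_stage.
Round 2: r4 [deploy_stage AND cfg_changed AND deploy_prod -> rollback_ready]; r8 [deploy_stage -> run_unit]. New: rollback_ready, run_unit.
Round 3: r5 [rollback_ready AND publish_ok -> hdr_changed]; r11 [run_unit -> compile_c]. New: hdr_changed, compile_c.
Round 4: r2 [compile_c -> link_bin]; r3 [hdr_changed -> artifact_signed]; r10 [hdr_changed -> src_changed]. New: link_bin, artifact_signed, src_changed.
Round 5: r6 [src_changed AND tag_release -> compile_a]. New: compile_a.
Round 6: r12 [compile_a AND deploy_prod -> tests_changed]. New: tests_changed.
tests_changed first appears in round 6.

6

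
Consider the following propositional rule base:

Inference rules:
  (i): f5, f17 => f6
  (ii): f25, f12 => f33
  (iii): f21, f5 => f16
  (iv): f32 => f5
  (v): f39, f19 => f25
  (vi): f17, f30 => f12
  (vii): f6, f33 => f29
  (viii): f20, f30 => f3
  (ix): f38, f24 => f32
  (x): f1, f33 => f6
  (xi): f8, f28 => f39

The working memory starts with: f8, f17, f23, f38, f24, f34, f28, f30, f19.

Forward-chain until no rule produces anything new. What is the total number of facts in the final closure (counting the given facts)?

Round 1 fires (vi), (ix), (xi), giving f12, f32, f39.
Round 2 fires (iv), (v), giving f5, f25.
Round 3 fires (i), (ii), giving f6, f33.
Round 4 fires (vii), giving f29.
Closure: {f12, f17, f19, f23, f24, f25, f28, f29, f30, f32, f33, f34, f38, f39, f5, f6, f8} — 17 facts.

17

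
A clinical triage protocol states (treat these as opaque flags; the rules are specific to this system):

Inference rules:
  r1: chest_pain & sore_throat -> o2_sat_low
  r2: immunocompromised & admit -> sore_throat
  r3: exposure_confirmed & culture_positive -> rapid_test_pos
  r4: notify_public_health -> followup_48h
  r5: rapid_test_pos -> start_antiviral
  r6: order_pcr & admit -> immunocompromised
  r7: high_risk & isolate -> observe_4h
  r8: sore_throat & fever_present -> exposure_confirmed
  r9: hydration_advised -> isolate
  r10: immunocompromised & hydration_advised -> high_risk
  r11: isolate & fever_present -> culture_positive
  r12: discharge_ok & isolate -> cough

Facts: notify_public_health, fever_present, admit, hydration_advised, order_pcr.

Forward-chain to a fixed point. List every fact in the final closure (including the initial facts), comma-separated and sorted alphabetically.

Round 1 fires r4, r6, r9, giving followup_48h, immunocompromised, isolate.
Round 2 fires r2, r10, r11, giving sore_throat, high_risk, culture_positive.
Round 3 fires r7, r8, giving observe_4h, exposure_confirmed.
Round 4 fires r3, giving rapid_test_pos.
Round 5 fires r5, giving start_antiviral.

admit, culture_positive, exposure_confirmed, fever_present, followup_48h, high_risk, hydration_advised, immunocompromised, isolate, notify_public_health, observe_4h, order_pcr, rapid_test_pos, sore_throat, start_antiviral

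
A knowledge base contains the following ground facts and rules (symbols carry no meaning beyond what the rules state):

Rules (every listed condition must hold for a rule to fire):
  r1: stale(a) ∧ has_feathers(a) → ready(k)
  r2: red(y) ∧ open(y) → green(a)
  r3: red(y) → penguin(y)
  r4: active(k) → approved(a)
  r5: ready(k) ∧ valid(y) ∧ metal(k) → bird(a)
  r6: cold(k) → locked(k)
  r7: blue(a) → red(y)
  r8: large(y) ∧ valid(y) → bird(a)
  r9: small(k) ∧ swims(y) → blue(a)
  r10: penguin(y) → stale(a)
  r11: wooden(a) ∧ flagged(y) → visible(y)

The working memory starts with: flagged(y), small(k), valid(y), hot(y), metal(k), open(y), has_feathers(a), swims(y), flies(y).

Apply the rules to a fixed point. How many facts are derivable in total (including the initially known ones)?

Round 1 — r9, derive blue(a).
Round 2 — r7, derive red(y).
Round 3 — r2, r3, derive green(a), penguin(y).
Round 4 — r10, derive stale(a).
Round 5 — r1, derive ready(k).
Round 6 — r5, derive bird(a).
Closure: {bird(a), blue(a), flagged(y), flies(y), green(a), has_feathers(a), hot(y), metal(k), open(y), penguin(y), ready(k), red(y), small(k), stale(a), swims(y), valid(y)} — 16 facts.

16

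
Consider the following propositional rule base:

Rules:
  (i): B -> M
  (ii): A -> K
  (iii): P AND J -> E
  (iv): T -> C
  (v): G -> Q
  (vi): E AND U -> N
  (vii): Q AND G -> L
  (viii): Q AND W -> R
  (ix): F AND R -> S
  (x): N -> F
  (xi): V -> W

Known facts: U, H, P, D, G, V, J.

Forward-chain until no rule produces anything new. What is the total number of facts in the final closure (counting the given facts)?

15

Round 1 fires (iii), (v), (xi), giving E, Q, W.
Round 2 fires (vi), (vii), (viii), giving N, L, R.
Round 3 fires (x), giving F.
Round 4 fires (ix), giving S.
Closure: {D, E, F, G, H, J, L, N, P, Q, R, S, U, V, W} — 15 facts.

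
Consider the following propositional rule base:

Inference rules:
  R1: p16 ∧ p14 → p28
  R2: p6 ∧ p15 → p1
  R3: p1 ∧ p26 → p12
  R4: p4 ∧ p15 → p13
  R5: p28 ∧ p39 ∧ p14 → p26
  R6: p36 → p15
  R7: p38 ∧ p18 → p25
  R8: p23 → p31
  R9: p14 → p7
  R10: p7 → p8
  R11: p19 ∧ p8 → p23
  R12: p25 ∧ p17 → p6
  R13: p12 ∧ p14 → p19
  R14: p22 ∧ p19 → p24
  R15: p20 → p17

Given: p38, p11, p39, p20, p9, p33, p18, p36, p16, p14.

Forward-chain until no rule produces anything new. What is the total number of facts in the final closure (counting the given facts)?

Round 1 — R1, R6, R7, R9, R15, derive p28, p15, p25, p7, p17.
Round 2 — R5, R10, R12, derive p26, p8, p6.
Round 3 — R2, derive p1.
Round 4 — R3, derive p12.
Round 5 — R13, derive p19.
Round 6 — R11, derive p23.
Round 7 — R8, derive p31.
Closure: {p1, p11, p12, p14, p15, p16, p17, p18, p19, p20, p23, p25, p26, p28, p31, p33, p36, p38, p39, p6, p7, p8, p9} — 23 facts.

23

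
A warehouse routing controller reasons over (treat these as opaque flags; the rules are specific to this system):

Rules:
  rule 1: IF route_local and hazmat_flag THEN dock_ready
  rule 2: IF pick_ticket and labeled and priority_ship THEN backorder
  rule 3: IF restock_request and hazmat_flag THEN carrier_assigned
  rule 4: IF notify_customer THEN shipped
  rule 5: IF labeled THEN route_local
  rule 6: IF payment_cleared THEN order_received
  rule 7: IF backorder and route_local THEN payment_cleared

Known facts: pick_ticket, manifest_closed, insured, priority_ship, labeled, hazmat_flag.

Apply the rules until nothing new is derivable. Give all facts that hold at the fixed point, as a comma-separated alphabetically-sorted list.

backorder, dock_ready, hazmat_flag, insured, labeled, manifest_closed, order_received, payment_cleared, pick_ticket, priority_ship, route_local

Round 1 — rule 2, rule 5, derive backorder, route_local.
Round 2 — rule 1, rule 7, derive dock_ready, payment_cleared.
Round 3 — rule 6, derive order_received.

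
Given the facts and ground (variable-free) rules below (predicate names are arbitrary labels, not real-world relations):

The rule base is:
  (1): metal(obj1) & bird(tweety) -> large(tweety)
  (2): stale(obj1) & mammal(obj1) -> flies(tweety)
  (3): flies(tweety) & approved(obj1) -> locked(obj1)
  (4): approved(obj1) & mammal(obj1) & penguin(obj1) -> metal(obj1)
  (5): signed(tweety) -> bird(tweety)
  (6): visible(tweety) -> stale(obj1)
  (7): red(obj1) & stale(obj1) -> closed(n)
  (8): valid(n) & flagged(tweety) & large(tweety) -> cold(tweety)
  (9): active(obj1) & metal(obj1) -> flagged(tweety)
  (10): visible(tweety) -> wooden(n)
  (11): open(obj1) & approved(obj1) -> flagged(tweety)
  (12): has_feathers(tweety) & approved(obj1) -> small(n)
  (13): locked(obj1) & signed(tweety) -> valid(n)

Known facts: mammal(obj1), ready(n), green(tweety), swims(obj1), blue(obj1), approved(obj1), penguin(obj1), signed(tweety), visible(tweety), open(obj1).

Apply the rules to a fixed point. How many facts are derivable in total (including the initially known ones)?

20

Round 1: (4) [approved(obj1) & mammal(obj1) & penguin(obj1) -> metal(obj1)]; (5) [signed(tweety) -> bird(tweety)]; (6) [visible(tweety) -> stale(obj1)]; (10) [visible(tweety) -> wooden(n)]; (11) [open(obj1) & approved(obj1) -> flagged(tweety)]. Adds metal(obj1), bird(tweety), stale(obj1), wooden(n), flagged(tweety).
Round 2: (1) [metal(obj1) & bird(tweety) -> large(tweety)]; (2) [stale(obj1) & mammal(obj1) -> flies(tweety)]. Adds large(tweety), flies(tweety).
Round 3: (3) [flies(tweety) & approved(obj1) -> locked(obj1)]. Adds locked(obj1).
Round 4: (13) [locked(obj1) & signed(tweety) -> valid(n)]. Adds valid(n).
Round 5: (8) [valid(n) & flagged(tweety) & large(tweety) -> cold(tweety)]. Adds cold(tweety).
Closure: {approved(obj1), bird(tweety), blue(obj1), cold(tweety), flagged(tweety), flies(tweety), green(tweety), large(tweety), locked(obj1), mammal(obj1), metal(obj1), open(obj1), penguin(obj1), ready(n), signed(tweety), stale(obj1), swims(obj1), valid(n), visible(tweety), wooden(n)} — 20 facts.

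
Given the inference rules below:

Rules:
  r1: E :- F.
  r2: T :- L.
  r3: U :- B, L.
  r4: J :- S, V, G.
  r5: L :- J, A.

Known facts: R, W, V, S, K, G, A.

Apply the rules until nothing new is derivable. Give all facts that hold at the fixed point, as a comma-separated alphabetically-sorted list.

A, G, J, K, L, R, S, T, V, W

Round 1: r4 [J :- S, V, G.]. New: J.
Round 2: r5 [L :- J, A.]. New: L.
Round 3: r2 [T :- L.]. New: T.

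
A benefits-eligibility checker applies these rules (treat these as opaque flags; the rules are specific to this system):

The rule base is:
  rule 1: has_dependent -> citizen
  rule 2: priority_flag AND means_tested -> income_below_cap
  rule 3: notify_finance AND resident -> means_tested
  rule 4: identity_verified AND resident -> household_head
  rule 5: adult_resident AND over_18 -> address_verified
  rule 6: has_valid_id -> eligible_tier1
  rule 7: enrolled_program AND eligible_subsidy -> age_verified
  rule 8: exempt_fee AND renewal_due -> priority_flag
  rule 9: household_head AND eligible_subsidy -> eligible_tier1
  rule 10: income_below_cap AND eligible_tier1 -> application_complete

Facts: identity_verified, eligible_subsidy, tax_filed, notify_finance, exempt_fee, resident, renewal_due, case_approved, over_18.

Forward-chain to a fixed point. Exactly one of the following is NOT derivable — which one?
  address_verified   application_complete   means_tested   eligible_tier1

Round 1 fires rule 3, rule 4, rule 8, giving means_tested, household_head, priority_flag.
Round 2 fires rule 2, rule 9, giving income_below_cap, eligible_tier1.
Round 3 fires rule 10, giving application_complete.
Derived: application_complete (round 3), means_tested (round 1), eligible_tier1 (round 2). address_verified never appears in any round.

address_verified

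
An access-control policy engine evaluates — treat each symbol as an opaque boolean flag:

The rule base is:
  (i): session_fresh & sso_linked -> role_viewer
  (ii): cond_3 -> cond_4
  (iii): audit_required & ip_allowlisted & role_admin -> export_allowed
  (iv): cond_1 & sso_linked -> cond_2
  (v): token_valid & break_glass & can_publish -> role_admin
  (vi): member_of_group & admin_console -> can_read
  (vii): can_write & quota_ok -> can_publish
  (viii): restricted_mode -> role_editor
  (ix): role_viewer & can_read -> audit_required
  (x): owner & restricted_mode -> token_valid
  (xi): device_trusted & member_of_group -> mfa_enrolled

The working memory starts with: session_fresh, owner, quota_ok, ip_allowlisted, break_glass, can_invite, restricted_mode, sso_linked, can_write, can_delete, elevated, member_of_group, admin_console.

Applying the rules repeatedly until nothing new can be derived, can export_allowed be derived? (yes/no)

yes

Round 1 fires (i), (vi), (vii), (viii), (x), giving role_viewer, can_read, can_publish, role_editor, token_valid.
Round 2 fires (v), (ix), giving role_admin, audit_required.
Round 3 fires (iii), giving export_allowed.
export_allowed appears in round 3, so it is derivable.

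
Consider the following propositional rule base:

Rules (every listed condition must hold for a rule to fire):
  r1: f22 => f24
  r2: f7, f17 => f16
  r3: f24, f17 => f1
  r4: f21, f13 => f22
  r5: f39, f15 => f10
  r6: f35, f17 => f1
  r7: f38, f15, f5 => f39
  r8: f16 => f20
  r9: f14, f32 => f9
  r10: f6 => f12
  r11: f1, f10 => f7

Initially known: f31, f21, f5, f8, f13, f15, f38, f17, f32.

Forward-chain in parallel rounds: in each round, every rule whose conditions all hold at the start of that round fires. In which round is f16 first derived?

5

[1] r4 [f21, f13 => f22]; r7 [f38, f15, f5 => f39]. ⇒ new: f22, f39.
[2] r1 [f22 => f24]; r5 [f39, f15 => f10]. ⇒ new: f24, f10.
[3] r3 [f24, f17 => f1]. ⇒ new: f1.
[4] r11 [f1, f10 => f7]. ⇒ new: f7.
[5] r2 [f7, f17 => f16]. ⇒ new: f16.
f16 first appears in round 5.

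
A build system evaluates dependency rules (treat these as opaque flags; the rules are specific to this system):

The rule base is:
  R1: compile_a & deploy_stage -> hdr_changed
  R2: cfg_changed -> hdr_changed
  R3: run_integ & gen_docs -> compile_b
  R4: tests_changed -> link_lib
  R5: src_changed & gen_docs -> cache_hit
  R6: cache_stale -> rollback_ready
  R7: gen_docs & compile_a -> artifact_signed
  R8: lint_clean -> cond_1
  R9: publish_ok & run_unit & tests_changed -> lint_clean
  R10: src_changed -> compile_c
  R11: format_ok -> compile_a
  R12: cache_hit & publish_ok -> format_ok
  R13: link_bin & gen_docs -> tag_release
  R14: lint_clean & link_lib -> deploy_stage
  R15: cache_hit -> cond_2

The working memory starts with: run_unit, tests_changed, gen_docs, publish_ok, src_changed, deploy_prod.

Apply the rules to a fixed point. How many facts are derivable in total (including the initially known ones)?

17

Round 1: R4 [tests_changed -> link_lib]; R5 [src_changed & gen_docs -> cache_hit]; R9 [publish_ok & run_unit & tests_changed -> lint_clean]; R10 [src_changed -> compile_c]. New: link_lib, cache_hit, lint_clean, compile_c.
Round 2: R8 [lint_clean -> cond_1]; R12 [cache_hit & publish_ok -> format_ok]; R14 [lint_clean & link_lib -> deploy_stage]; R15 [cache_hit -> cond_2]. New: cond_1, format_ok, deploy_stage, cond_2.
Round 3: R11 [format_ok -> compile_a]. New: compile_a.
Round 4: R1 [compile_a & deploy_stage -> hdr_changed]; R7 [gen_docs & compile_a -> artifact_signed]. New: hdr_changed, artifact_signed.
Closure: {artifact_signed, cache_hit, compile_a, compile_c, cond_1, cond_2, deploy_prod, deploy_stage, format_ok, gen_docs, hdr_changed, link_lib, lint_clean, publish_ok, run_unit, src_changed, tests_changed} — 17 facts.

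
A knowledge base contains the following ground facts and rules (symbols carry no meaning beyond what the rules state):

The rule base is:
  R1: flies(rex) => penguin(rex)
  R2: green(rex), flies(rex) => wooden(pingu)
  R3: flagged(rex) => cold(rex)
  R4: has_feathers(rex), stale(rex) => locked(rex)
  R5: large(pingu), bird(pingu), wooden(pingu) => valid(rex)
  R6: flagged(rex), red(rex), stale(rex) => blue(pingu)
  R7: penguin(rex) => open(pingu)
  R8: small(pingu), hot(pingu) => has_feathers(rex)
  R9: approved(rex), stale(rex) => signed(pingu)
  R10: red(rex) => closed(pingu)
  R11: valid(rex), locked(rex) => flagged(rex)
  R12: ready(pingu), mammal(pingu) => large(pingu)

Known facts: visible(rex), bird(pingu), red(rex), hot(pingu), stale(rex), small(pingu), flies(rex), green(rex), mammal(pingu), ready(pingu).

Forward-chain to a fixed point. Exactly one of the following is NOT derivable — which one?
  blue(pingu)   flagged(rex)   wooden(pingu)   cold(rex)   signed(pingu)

Round 1: R1 [flies(rex) => penguin(rex)]; R2 [green(rex), flies(rex) => wooden(pingu)]; R8 [small(pingu), hot(pingu) => has_feathers(rex)]; R10 [red(rex) => closed(pingu)]; R12 [ready(pingu), mammal(pingu) => large(pingu)]. Adds penguin(rex), wooden(pingu), has_feathers(rex), closed(pingu), large(pingu).
Round 2: R4 [has_feathers(rex), stale(rex) => locked(rex)]; R5 [large(pingu), bird(pingu), wooden(pingu) => valid(rex)]; R7 [penguin(rex) => open(pingu)]. Adds locked(rex), valid(rex), open(pingu).
Round 3: R11 [valid(rex), locked(rex) => flagged(rex)]. Adds flagged(rex).
Round 4: R3 [flagged(rex) => cold(rex)]; R6 [flagged(rex), red(rex), stale(rex) => blue(pingu)]. Adds cold(rex), blue(pingu).
Derived: wooden(pingu) (round 1), blue(pingu) (round 4), cold(rex) (round 4), flagged(rex) (round 3). signed(pingu) never appears in any round.

signed(pingu)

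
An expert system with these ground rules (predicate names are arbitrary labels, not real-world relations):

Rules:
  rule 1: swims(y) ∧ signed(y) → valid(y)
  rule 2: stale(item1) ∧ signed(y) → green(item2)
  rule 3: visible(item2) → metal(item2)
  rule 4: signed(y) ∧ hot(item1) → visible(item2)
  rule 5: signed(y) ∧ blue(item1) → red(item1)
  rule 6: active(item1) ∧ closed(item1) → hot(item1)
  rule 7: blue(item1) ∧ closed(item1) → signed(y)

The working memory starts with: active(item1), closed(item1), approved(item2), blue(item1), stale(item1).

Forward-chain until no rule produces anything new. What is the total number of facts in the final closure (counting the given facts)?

11

Round 1 fires rule 6, rule 7, giving hot(item1), signed(y).
Round 2 fires rule 2, rule 4, rule 5, giving green(item2), visible(item2), red(item1).
Round 3 fires rule 3, giving metal(item2).
Closure: {active(item1), approved(item2), blue(item1), closed(item1), green(item2), hot(item1), metal(item2), red(item1), signed(y), stale(item1), visible(item2)} — 11 facts.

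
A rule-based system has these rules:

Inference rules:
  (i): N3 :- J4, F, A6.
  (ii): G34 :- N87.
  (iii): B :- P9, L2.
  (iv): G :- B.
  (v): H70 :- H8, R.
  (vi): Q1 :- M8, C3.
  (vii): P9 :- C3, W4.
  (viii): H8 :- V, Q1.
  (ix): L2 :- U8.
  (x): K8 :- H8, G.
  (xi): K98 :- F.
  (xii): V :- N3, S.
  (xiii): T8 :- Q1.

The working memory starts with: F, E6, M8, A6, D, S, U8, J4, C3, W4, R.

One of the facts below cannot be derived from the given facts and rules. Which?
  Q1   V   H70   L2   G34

Round 1 fires (i), (vi), (vii), (ix), (xi), giving N3, Q1, P9, L2, K98.
Round 2 fires (iii), (xii), (xiii), giving B, V, T8.
Round 3 fires (iv), (viii), giving G, H8.
Round 4 fires (v), (x), giving H70, K8.
Derived: L2 (round 1), H70 (round 4), V (round 2), Q1 (round 1). G34 never appears in any round.

G34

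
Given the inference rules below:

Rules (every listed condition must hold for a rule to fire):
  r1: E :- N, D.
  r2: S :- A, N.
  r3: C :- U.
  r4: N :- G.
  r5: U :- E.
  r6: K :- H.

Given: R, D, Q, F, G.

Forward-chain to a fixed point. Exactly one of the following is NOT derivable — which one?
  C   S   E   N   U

S

Round 1 fires r4, giving N.
Round 2 fires r1, giving E.
Round 3 fires r5, giving U.
Round 4 fires r3, giving C.
Derived: E (round 2), C (round 4), N (round 1), U (round 3). S never appears in any round.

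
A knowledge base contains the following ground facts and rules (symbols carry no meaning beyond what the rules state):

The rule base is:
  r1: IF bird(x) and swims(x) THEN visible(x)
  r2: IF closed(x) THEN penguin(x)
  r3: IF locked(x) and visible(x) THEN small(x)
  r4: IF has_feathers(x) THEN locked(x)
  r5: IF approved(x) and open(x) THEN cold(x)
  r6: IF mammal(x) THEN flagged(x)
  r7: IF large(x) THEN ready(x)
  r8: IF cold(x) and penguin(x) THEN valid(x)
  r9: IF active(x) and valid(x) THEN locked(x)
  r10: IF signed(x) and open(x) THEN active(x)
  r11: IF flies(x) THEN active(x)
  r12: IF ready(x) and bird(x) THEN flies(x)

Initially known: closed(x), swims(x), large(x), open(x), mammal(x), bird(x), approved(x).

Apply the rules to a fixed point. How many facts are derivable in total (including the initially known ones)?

17

Round 1 — r1, r2, r5, r6, r7, derive visible(x), penguin(x), cold(x), flagged(x), ready(x).
Round 2 — r8, r12, derive valid(x), flies(x).
Round 3 — r11, derive active(x).
Round 4 — r9, derive locked(x).
Round 5 — r3, derive small(x).
Closure: {active(x), approved(x), bird(x), closed(x), cold(x), flagged(x), flies(x), large(x), locked(x), mammal(x), open(x), penguin(x), ready(x), small(x), swims(x), valid(x), visible(x)} — 17 facts.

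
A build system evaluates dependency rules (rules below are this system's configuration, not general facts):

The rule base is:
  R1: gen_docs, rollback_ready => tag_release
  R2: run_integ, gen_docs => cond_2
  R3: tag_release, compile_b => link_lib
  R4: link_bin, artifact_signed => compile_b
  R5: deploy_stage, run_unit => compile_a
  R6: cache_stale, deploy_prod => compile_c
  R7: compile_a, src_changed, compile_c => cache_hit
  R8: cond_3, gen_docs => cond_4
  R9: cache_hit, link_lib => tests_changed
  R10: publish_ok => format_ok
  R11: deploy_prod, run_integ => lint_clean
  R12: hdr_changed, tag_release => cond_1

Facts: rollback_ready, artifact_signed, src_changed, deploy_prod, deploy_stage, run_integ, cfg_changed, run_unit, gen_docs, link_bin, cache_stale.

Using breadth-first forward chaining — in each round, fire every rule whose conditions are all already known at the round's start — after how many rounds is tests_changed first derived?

3

Round 1 fires R1, R2, R4, R5, R6, R11, giving tag_release, cond_2, compile_b, compile_a, compile_c, lint_clean.
Round 2 fires R3, R7, giving link_lib, cache_hit.
Round 3 fires R9, giving tests_changed.
tests_changed first appears in round 3.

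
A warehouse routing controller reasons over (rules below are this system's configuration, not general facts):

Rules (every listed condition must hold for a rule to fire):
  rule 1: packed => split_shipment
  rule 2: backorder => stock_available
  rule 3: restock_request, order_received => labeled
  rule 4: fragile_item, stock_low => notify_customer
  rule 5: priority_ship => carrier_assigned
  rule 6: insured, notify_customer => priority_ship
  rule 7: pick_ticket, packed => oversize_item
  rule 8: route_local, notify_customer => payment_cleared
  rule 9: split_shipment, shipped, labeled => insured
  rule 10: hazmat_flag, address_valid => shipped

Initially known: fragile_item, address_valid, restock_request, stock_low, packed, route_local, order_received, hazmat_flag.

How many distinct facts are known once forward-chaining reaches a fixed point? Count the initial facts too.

Round 1 — rule 1, rule 3, rule 4, rule 10, derive split_shipment, labeled, notify_customer, shipped.
Round 2 — rule 8, rule 9, derive payment_cleared, insured.
Round 3 — rule 6, derive priority_ship.
Round 4 — rule 5, derive carrier_assigned.
Closure: {address_valid, carrier_assigned, fragile_item, hazmat_flag, insured, labeled, notify_customer, order_received, packed, payment_cleared, priority_ship, restock_request, route_local, shipped, split_shipment, stock_low} — 16 facts.

16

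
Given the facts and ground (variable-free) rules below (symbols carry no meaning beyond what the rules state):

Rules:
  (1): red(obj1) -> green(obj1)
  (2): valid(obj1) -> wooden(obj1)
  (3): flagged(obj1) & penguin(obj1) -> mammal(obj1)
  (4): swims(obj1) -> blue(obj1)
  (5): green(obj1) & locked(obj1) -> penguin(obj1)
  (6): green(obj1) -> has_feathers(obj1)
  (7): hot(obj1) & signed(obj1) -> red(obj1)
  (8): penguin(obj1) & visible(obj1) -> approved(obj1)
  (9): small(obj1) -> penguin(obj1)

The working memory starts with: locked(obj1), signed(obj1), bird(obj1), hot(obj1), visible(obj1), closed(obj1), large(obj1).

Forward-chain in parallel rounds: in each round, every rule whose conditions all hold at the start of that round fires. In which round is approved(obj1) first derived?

4

Round 1: (7) [hot(obj1) & signed(obj1) -> red(obj1)]. Adds red(obj1).
Round 2: (1) [red(obj1) -> green(obj1)]. Adds green(obj1).
Round 3: (5) [green(obj1) & locked(obj1) -> penguin(obj1)]; (6) [green(obj1) -> has_feathers(obj1)]. Adds penguin(obj1), has_feathers(obj1).
Round 4: (8) [penguin(obj1) & visible(obj1) -> approved(obj1)]. Adds approved(obj1).
approved(obj1) first appears in round 4.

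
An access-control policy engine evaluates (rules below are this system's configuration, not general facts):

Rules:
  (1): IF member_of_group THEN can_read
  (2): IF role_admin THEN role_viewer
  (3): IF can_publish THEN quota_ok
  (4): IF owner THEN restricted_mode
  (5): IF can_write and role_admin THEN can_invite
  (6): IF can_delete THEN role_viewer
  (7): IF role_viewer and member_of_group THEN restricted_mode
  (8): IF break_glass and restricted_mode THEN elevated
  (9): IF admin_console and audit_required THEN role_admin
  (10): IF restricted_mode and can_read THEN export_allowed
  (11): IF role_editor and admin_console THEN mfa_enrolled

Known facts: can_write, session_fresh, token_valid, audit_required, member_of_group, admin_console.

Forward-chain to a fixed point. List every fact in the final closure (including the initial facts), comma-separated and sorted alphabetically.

admin_console, audit_required, can_invite, can_read, can_write, export_allowed, member_of_group, restricted_mode, role_admin, role_viewer, session_fresh, token_valid

Round 1 — (1), (9), derive can_read, role_admin.
Round 2 — (2), (5), derive role_viewer, can_invite.
Round 3 — (7), derive restricted_mode.
Round 4 — (10), derive export_allowed.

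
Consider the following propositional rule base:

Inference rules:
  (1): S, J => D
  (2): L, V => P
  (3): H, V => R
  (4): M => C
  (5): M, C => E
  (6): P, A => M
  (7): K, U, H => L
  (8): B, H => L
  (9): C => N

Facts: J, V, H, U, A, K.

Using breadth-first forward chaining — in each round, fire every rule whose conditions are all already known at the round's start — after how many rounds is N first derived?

Round 1: (3) [H, V => R]; (7) [K, U, H => L]. New: R, L.
Round 2: (2) [L, V => P]. New: P.
Round 3: (6) [P, A => M]. New: M.
Round 4: (4) [M => C]. New: C.
Round 5: (5) [M, C => E]; (9) [C => N]. New: E, N.
N first appears in round 5.

5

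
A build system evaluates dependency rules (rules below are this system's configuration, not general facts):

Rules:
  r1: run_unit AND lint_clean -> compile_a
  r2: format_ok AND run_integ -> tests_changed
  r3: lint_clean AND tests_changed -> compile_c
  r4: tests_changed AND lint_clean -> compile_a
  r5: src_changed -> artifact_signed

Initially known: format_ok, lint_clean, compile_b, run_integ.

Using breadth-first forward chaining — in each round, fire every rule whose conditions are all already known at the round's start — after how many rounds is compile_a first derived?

Round 1 — r2, derive tests_changed.
Round 2 — r3, r4, derive compile_c, compile_a.
compile_a first appears in round 2.

2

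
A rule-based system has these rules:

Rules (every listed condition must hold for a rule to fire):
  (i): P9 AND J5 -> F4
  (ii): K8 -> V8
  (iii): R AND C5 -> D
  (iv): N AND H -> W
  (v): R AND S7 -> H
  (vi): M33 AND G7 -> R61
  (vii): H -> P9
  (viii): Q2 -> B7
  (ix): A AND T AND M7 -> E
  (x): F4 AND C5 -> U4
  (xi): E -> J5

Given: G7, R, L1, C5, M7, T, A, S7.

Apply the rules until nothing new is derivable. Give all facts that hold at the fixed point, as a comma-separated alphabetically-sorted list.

A, C5, D, E, F4, G7, H, J5, L1, M7, P9, R, S7, T, U4

[1] (iii) [R AND C5 -> D]; (v) [R AND S7 -> H]; (ix) [A AND T AND M7 -> E]. ⇒ new: D, H, E.
[2] (vii) [H -> P9]; (xi) [E -> J5]. ⇒ new: P9, J5.
[3] (i) [P9 AND J5 -> F4]. ⇒ new: F4.
[4] (x) [F4 AND C5 -> U4]. ⇒ new: U4.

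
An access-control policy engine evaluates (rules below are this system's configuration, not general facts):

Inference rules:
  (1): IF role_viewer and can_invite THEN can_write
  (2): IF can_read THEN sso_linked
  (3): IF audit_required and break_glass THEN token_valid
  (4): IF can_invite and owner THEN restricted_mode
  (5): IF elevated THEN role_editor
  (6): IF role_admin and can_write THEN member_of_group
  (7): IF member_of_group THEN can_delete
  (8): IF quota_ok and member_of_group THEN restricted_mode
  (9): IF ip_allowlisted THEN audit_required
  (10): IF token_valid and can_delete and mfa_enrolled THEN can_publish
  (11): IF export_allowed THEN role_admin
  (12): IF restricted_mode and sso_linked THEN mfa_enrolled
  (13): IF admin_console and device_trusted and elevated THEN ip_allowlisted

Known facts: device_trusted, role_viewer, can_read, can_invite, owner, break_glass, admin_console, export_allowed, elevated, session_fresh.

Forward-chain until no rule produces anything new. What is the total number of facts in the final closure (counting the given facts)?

22

Round 1: (1) [IF role_viewer and can_invite THEN can_write]; (2) [IF can_read THEN sso_linked]; (4) [IF can_invite and owner THEN restricted_mode]; (5) [IF elevated THEN role_editor]; (11) [IF export_allowed THEN role_admin]; (13) [IF admin_console and device_trusted and elevated THEN ip_allowlisted]. New: can_write, sso_linked, restricted_mode, role_editor, role_admin, ip_allowlisted.
Round 2: (6) [IF role_admin and can_write THEN member_of_group]; (9) [IF ip_allowlisted THEN audit_required]; (12) [IF restricted_mode and sso_linked THEN mfa_enrolled]. New: member_of_group, audit_required, mfa_enrolled.
Round 3: (3) [IF audit_required and break_glass THEN token_valid]; (7) [IF member_of_group THEN can_delete]. New: token_valid, can_delete.
Round 4: (10) [IF token_valid and can_delete and mfa_enrolled THEN can_publish]. New: can_publish.
Closure: {admin_console, audit_required, break_glass, can_delete, can_invite, can_publish, can_read, can_write, device_trusted, elevated, export_allowed, ip_allowlisted, member_of_group, mfa_enrolled, owner, restricted_mode, role_admin, role_editor, role_viewer, session_fresh, sso_linked, token_valid} — 22 facts.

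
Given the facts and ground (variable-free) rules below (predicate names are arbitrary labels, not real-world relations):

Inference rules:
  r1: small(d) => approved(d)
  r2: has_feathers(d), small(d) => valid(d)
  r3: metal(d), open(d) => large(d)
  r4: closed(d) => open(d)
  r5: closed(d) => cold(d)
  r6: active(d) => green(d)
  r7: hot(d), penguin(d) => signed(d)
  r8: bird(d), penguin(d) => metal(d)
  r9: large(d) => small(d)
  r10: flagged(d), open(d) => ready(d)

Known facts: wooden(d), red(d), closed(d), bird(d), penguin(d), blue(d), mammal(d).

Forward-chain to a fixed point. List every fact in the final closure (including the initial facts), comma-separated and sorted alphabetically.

approved(d), bird(d), blue(d), closed(d), cold(d), large(d), mammal(d), metal(d), open(d), penguin(d), red(d), small(d), wooden(d)

Round 1: r4 [closed(d) => open(d)]; r5 [closed(d) => cold(d)]; r8 [bird(d), penguin(d) => metal(d)]. New: open(d), cold(d), metal(d).
Round 2: r3 [metal(d), open(d) => large(d)]. New: large(d).
Round 3: r9 [large(d) => small(d)]. New: small(d).
Round 4: r1 [small(d) => approved(d)]. New: approved(d).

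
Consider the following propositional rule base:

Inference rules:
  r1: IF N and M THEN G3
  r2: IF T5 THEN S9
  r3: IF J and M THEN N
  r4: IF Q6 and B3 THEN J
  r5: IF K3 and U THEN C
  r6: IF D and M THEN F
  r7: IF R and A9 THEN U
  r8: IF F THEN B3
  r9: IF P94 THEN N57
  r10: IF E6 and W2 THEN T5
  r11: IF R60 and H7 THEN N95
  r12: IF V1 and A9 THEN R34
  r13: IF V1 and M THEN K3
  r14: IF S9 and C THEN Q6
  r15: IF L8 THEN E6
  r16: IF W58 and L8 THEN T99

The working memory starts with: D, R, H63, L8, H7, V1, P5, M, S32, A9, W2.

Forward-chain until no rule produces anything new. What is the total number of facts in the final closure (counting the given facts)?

24

Round 1 fires r6, r7, r12, r13, r15, giving F, U, R34, K3, E6.
Round 2 fires r5, r8, r10, giving C, B3, T5.
Round 3 fires r2, giving S9.
Round 4 fires r14, giving Q6.
Round 5 fires r4, giving J.
Round 6 fires r3, giving N.
Round 7 fires r1, giving G3.
Closure: {A9, B3, C, D, E6, F, G3, H63, H7, J, K3, L8, M, N, P5, Q6, R, R34, S32, S9, T5, U, V1, W2} — 24 facts.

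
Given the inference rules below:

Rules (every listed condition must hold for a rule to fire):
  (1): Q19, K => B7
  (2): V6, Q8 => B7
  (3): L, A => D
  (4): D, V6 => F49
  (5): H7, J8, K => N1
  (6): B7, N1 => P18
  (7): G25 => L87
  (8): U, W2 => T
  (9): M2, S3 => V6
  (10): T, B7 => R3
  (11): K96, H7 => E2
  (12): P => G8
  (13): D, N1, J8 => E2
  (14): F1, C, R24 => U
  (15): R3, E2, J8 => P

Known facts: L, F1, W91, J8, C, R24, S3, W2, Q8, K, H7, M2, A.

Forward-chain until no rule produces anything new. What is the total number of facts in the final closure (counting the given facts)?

25

[1] (3) [L, A => D]; (5) [H7, J8, K => N1]; (9) [M2, S3 => V6]; (14) [F1, C, R24 => U]. ⇒ new: D, N1, V6, U.
[2] (2) [V6, Q8 => B7]; (4) [D, V6 => F49]; (8) [U, W2 => T]; (13) [D, N1, J8 => E2]. ⇒ new: B7, F49, T, E2.
[3] (6) [B7, N1 => P18]; (10) [T, B7 => R3]. ⇒ new: P18, R3.
[4] (15) [R3, E2, J8 => P]. ⇒ new: P.
[5] (12) [P => G8]. ⇒ new: G8.
Closure: {A, B7, C, D, E2, F1, F49, G8, H7, J8, K, L, M2, N1, P, P18, Q8, R24, R3, S3, T, U, V6, W2, W91} — 25 facts.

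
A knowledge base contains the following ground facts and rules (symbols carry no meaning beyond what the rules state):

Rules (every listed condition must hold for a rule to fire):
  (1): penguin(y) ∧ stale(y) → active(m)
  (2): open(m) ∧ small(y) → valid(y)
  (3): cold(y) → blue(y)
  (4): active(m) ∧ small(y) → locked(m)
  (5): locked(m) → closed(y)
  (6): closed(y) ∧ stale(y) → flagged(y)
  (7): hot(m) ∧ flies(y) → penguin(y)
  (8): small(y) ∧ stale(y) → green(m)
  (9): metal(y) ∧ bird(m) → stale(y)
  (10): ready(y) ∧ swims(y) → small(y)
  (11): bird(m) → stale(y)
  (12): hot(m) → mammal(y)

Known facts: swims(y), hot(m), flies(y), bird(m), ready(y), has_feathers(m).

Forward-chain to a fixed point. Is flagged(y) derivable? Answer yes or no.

Round 1: (7) [hot(m) ∧ flies(y) → penguin(y)]; (10) [ready(y) ∧ swims(y) → small(y)]; (11) [bird(m) → stale(y)]; (12) [hot(m) → mammal(y)]. Adds penguin(y), small(y), stale(y), mammal(y).
Round 2: (1) [penguin(y) ∧ stale(y) → active(m)]; (8) [small(y) ∧ stale(y) → green(m)]. Adds active(m), green(m).
Round 3: (4) [active(m) ∧ small(y) → locked(m)]. Adds locked(m).
Round 4: (5) [locked(m) → closed(y)]. Adds closed(y).
Round 5: (6) [closed(y) ∧ stale(y) → flagged(y)]. Adds flagged(y).
flagged(y) appears in round 5, so it is derivable.

yes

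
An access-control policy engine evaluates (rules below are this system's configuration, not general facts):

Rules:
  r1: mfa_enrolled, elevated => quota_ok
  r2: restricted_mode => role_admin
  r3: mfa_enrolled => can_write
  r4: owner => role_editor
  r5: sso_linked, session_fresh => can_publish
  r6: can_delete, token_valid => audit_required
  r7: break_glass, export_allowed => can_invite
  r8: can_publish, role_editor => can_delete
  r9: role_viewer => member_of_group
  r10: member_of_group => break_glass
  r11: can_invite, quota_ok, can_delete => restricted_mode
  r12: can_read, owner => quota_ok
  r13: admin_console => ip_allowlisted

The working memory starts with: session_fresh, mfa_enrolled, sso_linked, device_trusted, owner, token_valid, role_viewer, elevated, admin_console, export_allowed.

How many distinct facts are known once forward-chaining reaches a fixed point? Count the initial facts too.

22

Round 1: r1 [mfa_enrolled, elevated => quota_ok]; r3 [mfa_enrolled => can_write]; r4 [owner => role_editor]; r5 [sso_linked, session_fresh => can_publish]; r9 [role_viewer => member_of_group]; r13 [admin_console => ip_allowlisted]. Adds quota_ok, can_write, role_editor, can_publish, member_of_group, ip_allowlisted.
Round 2: r8 [can_publish, role_editor => can_delete]; r10 [member_of_group => break_glass]. Adds can_delete, break_glass.
Round 3: r6 [can_delete, token_valid => audit_required]; r7 [break_glass, export_allowed => can_invite]. Adds audit_required, can_invite.
Round 4: r11 [can_invite, quota_ok, can_delete => restricted_mode]. Adds restricted_mode.
Round 5: r2 [restricted_mode => role_admin]. Adds role_admin.
Closure: {admin_console, audit_required, break_glass, can_delete, can_invite, can_publish, can_write, device_trusted, elevated, export_allowed, ip_allowlisted, member_of_group, mfa_enrolled, owner, quota_ok, restricted_mode, role_admin, role_editor, role_viewer, session_fresh, sso_linked, token_valid} — 22 facts.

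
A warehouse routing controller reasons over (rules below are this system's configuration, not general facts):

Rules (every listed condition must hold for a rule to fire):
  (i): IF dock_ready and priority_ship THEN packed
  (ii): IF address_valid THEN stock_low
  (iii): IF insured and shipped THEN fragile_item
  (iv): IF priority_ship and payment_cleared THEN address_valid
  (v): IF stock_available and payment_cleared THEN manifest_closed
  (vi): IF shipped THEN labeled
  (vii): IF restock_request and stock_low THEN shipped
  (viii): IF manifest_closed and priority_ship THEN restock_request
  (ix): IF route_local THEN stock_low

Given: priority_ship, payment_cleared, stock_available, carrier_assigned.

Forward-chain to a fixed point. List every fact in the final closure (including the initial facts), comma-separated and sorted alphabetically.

[1] (iv) [IF priority_ship and payment_cleared THEN address_valid]; (v) [IF stock_available and payment_cleared THEN manifest_closed]. ⇒ new: address_valid, manifest_closed.
[2] (ii) [IF address_valid THEN stock_low]; (viii) [IF manifest_closed and priority_ship THEN restock_request]. ⇒ new: stock_low, restock_request.
[3] (vii) [IF restock_request and stock_low THEN shipped]. ⇒ new: shipped.
[4] (vi) [IF shipped THEN labeled]. ⇒ new: labeled.

address_valid, carrier_assigned, labeled, manifest_closed, payment_cleared, priority_ship, restock_request, shipped, stock_available, stock_low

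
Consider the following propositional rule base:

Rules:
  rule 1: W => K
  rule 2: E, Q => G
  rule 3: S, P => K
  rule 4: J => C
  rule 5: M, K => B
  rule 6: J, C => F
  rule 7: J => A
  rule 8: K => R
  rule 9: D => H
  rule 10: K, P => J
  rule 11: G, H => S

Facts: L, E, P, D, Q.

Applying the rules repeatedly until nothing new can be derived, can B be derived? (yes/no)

Round 1 — rule 2, rule 9, derive G, H.
Round 2 — rule 11, derive S.
Round 3 — rule 3, derive K.
Round 4 — rule 8, rule 10, derive R, J.
Round 5 — rule 4, rule 7, derive C, A.
Round 6 — rule 6, derive F.
Fixed point reached. B is concluded only by rule 5; rule 5 needs M (never derived).

no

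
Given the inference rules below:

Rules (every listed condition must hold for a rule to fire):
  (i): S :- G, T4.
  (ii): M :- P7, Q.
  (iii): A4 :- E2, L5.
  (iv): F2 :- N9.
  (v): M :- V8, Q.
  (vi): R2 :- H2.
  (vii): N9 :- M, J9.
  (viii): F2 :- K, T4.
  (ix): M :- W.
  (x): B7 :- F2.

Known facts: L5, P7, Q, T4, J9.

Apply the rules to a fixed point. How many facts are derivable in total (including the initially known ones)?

9

Round 1 fires (ii), giving M.
Round 2 fires (vii), giving N9.
Round 3 fires (iv), giving F2.
Round 4 fires (x), giving B7.
Closure: {B7, F2, J9, L5, M, N9, P7, Q, T4} — 9 facts.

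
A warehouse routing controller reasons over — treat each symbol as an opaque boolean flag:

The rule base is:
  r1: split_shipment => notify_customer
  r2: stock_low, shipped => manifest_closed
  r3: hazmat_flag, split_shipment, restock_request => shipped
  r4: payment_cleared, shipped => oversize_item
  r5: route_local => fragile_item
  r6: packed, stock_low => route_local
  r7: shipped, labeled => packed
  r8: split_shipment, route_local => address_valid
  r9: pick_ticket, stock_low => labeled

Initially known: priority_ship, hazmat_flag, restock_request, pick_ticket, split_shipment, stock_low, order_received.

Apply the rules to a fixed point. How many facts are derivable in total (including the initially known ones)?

15

Round 1 — r1, r3, r9, derive notify_customer, shipped, labeled.
Round 2 — r2, r7, derive manifest_closed, packed.
Round 3 — r6, derive route_local.
Round 4 — r5, r8, derive fragile_item, address_valid.
Closure: {address_valid, fragile_item, hazmat_flag, labeled, manifest_closed, notify_customer, order_received, packed, pick_ticket, priority_ship, restock_request, route_local, shipped, split_shipment, stock_low} — 15 facts.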